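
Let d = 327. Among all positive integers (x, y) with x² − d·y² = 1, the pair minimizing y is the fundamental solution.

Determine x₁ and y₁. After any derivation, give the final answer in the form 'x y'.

217 12

[18; 12,36] for √327; ℓ=2 ⇒ convergent index 1
step 0: (18, 1)  from 18·(1,0) + (0,1)
step 1: (217, 12)  from 12·(18,1) + (1,0)
→ (217, 12).  Check: 217²=47089, 327·12²=47088, difference 1.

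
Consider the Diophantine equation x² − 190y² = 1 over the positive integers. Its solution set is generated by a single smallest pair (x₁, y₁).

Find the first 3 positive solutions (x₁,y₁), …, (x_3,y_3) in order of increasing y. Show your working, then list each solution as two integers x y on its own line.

√190 = [13; 1,3,1,1,1,…,3,1,26, …], period ℓ=14 (even) → k=13
step 0: (13, 1)  from 13·(1,0) + (0,1)
step 1: (14, 1)  from 1·(13,1) + (1,0)
step 2: (55, 4)  from 3·(14,1) + (13,1)
step 3: (69, 5)  from 1·(55,4) + (14,1)
step 4: (124, 9)  from 1·(69,5) + (55,4)
…
step 6: (510, 37)  from 2·(193,14) + (124,9)
step 7: (1213, 88)  from 2·(510,37) + (193,14)
step 8: (2936, 213)  from 2·(1213,88) + (510,37)
step 9: (4149, 301)  from 1·(2936,213) + (1213,88)
…
step 12: (40787, 2959)  from 3·(11234,815) + (7085,514)
step 13: (52021, 3774)  from 1·(40787,2959) + (11234,815)
(x₁, y₁) = (52021, 3774);  52021² − 190·3774² = 1 ✓
(52021+3774√190)^2 = 5412368881 + 392654508√190
(52021+3774√190)^3 = 563113683064981 + 40852560317562√190

52021 3774
5412368881 392654508
563113683064981 40852560317562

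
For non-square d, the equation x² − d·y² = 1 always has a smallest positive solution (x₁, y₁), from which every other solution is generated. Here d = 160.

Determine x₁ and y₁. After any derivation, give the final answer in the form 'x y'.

[12; 1,1,1,5,1,1,1,24] for √160; ℓ=8 ⇒ convergent index 7
a_0=12:  p_0=12·1+0=12,  q_0=12·0+1=1
a_1=1:  p_1=1·12+1=13,  q_1=1·1+0=1
…
a_3=1:  p_3=1·25+13=38,  q_3=1·2+1=3
a_4=5:  p_4=5·38+25=215,  q_4=5·3+2=17
…
a_6=1:  p_6=1·253+215=468,  q_6=1·20+17=37
a_7=1:  p_7=1·468+253=721,  q_7=1·37+20=57
(x₁, y₁) = (721, 57);  721² − 160·57² = 1 ✓

721 57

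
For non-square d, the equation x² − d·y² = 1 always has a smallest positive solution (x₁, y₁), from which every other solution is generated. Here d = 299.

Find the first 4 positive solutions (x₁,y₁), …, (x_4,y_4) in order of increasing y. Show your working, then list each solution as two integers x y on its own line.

415 24
344449 19920
285892255 16533576
237290227201 13722848160

[17; 3,2,3,34] for √299; ℓ=4 ⇒ convergent index 3
i=0: a=17 ⇒ p=17, q=1
…
i=2: a=2 ⇒ p=121, q=7
i=3: a=3 ⇒ p=415, q=24
fundamental: x₁=415, y₁=24  (since 172225 − 299·576 = 1)
n=2: (415,24)∘(415,24) = (415·415+299·24·24, 415·24+24·415) = (344449,19920)
n=3: (344449,19920)∘(415,24) = (415·344449+299·24·19920, 415·19920+24·344449) = (285892255,16533576)
n=4: (285892255,16533576)∘(415,24) = (415·285892255+299·24·16533576, 415·16533576+24·285892255) = (237290227201,13722848160)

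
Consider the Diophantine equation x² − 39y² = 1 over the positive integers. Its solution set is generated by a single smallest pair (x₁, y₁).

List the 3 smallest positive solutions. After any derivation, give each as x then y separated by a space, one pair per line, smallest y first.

25 4
1249 200
62425 9996

[6; 4,12] for √39; ℓ=2 ⇒ convergent index 1
step 0: (6, 1)  from 6·(1,0) + (0,1)
step 1: (25, 4)  from 4·(6,1) + (1,0)
fundamental: x₁=25, y₁=4  (since 625 − 39·16 = 1)
(x_2, y_2) = (25·25 + 39·4·4, 25·4 + 4·25) = (1249, 200)
(x_3, y_3) = (25·1249 + 39·4·200, 25·200 + 4·1249) = (62425, 9996)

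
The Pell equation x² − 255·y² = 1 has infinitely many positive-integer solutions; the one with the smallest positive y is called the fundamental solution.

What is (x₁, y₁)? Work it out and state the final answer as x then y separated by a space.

√255 → a₀=15, period (1,30); ℓ=2 even so k=1
step 0: (15, 1)  from 15·(1,0) + (0,1)
step 1: (16, 1)  from 1·(15,1) + (1,0)
(x₁, y₁) = (16, 1);  16² − 255·1² = 1 ✓

16 1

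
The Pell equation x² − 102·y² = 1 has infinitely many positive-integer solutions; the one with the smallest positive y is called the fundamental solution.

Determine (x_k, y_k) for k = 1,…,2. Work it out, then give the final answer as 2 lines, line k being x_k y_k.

101 10
20401 2020

[10; 10,20] for √102; ℓ=2 ⇒ convergent index 1
k=0  a_k=10  p_k/q_k = 10/1
k=1  a_k=10  p_k/q_k = 101/10
(x₁, y₁) = (101, 10);  101² − 102·10² = 1 ✓
(x_2, y_2) = (101·101 + 102·10·10, 101·10 + 10·101) = (20401, 2020)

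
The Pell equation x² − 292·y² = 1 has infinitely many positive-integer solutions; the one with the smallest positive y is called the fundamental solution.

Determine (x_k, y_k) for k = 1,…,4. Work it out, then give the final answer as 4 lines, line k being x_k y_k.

√292 = [17; 11,2,1,3,8,3,1,2,11,34, …], period ℓ=10 (even) → k=9
k=0  a_k=17  p_k/q_k = 17/1
…
k=6  a_k=3  p_k/q_k = 55143/3227
k=7  a_k=1  p_k/q_k = 72812/4261
k=8  a_k=2  p_k/q_k = 200767/11749
k=9  a_k=11  p_k/q_k = 2281249/133500
fundamental: x₁=2281249, y₁=133500  (since 5204097000001 − 292·17822250000 = 1)
k=2:  x_2 = 2281249·2281249+292·133500·133500 = 10408194000001,  y_2 = 2281249·133500+133500·2281249 = 609093483000
k=3:  x_3 = 2281249·10408194000001+292·133500·609093483000 = 47487364308614281249,  y_3 = 2281249·609093483000+133500·10408194000001 = 2778987798000400500
k=4:  x_4 = 2281249·47487364308614281249+292·133500·2778987798000400500 = 216661004683313632776000001,  y_4 = 2281249·2778987798000400500+133500·47487364308614281249 = 12679126270400622186966000

2281249 133500
10408194000001 609093483000
47487364308614281249 2778987798000400500
216661004683313632776000001 12679126270400622186966000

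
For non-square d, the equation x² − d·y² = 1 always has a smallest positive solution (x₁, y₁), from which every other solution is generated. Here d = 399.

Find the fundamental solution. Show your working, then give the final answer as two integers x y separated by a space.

20 1

[19; 1,38] for √399; ℓ=2 ⇒ convergent index 1
k=0  a_k=19  p_k/q_k = 19/1
k=1  a_k=1  p_k/q_k = 20/1
(x₁, y₁) = (20, 1);  20² − 399·1² = 1 ✓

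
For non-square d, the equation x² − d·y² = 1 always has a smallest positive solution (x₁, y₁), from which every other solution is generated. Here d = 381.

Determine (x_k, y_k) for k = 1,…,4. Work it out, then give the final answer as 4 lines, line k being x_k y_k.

√381 = [19; 1,1,12,1,1,38, …], period ℓ=6 (even) → k=5
a_0=19:  p_0=19·1+0=19,  q_0=19·0+1=1
…
a_2=1:  p_2=1·20+19=39,  q_2=1·1+1=2
a_3=12:  p_3=12·39+20=488,  q_3=12·2+1=25
a_4=1:  p_4=1·488+39=527,  q_4=1·25+2=27
a_5=1:  p_5=1·527+488=1015,  q_5=1·27+25=52
(x₁, y₁) = (1015, 52);  1015² − 381·52² = 1 ✓
(x_2, y_2) = (1015·1015 + 381·52·52, 1015·52 + 52·1015) = (2060449, 105560)
(x_3, y_3) = (1015·2060449 + 381·52·105560, 1015·105560 + 52·2060449) = (4182710455, 214286748)
(x_4, y_4) = (1015·4182710455 + 381·52·214286748, 1015·214286748 + 52·4182710455) = (8490900163201, 435001992880)

1015 52
2060449 105560
4182710455 214286748
8490900163201 435001992880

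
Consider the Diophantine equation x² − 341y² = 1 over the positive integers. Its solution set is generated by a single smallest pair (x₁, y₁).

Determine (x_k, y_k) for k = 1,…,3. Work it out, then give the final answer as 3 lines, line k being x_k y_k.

10626551 575460
225847172311201 12230310076920
4799952989541519968951 259932027556408030380

√341 = [18; 2,6,1,8,2,…,6,2,36, …], period ℓ=14 (even) → k=13
k=0  a_k=18  p_k/q_k = 18/1
k=1  a_k=2  p_k/q_k = 37/2
k=2  a_k=6  p_k/q_k = 240/13
k=3  a_k=1  p_k/q_k = 277/15
…
k=5  a_k=2  p_k/q_k = 5189/281
k=6  a_k=1  p_k/q_k = 7645/414
k=7  a_k=2  p_k/q_k = 20479/1109
k=8  a_k=1  p_k/q_k = 28124/1523
…
k=10  a_k=8  p_k/q_k = 641940/34763
k=11  a_k=1  p_k/q_k = 718667/38918
k=12  a_k=6  p_k/q_k = 4953942/268271
k=13  a_k=2  p_k/q_k = 10626551/575460
(x₁, y₁) = (10626551, 575460);  10626551² − 341·575460² = 1 ✓
(10626551+575460√341)^2 = 225847172311201 + 12230310076920√341
(10626551+575460√341)^3 = 4799952989541519968951 + 259932027556408030380√341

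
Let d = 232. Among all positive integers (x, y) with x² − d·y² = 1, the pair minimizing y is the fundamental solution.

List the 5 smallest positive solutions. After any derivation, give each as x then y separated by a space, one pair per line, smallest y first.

d=232: √d = [15; 4,3,7,3,4,30] (ℓ=6, even), read p_5/q_5
a_0=15:  p_0=15·1+0=15,  q_0=15·0+1=1
…
a_3=7:  p_3=7·198+61=1447,  q_3=7·13+4=95
a_4=3:  p_4=3·1447+198=4539,  q_4=3·95+13=298
a_5=4:  p_5=4·4539+1447=19603,  q_5=4·298+95=1287
(x₁, y₁) = (19603, 1287);  19603² − 232·1287² = 1 ✓
(x_2, y_2) = (19603·19603 + 232·1287·1287, 19603·1287 + 1287·19603) = (768555217, 50458122)
(x_3, y_3) = (19603·768555217 + 232·1287·50458122, 19603·50458122 + 1287·768555217) = (30131975818099, 1978261129845)
(x_4, y_4) = (19603·30131975818099 + 232·1287·1978261129845, 19603·1978261129845 + 1287·30131975818099) = (1181354243155834177, 77559705806244948)
(x_5, y_5) = (19603·1181354243155834177 + 232·1287·77559705806244948, 19603·77559705806244948 + 1287·1181354243155834177) = (46316174427035658925363, 3040805823861378301443)

19603 1287
768555217 50458122
30131975818099 1978261129845
1181354243155834177 77559705806244948
46316174427035658925363 3040805823861378301443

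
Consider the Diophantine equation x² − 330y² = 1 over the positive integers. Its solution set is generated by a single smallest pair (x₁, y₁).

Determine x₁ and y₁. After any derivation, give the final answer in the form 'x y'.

109 6

d=330: √d = [18; 6,36] (ℓ=2, even), read p_1/q_1
i=0: a=18 ⇒ p=18, q=1
i=1: a=6 ⇒ p=109, q=6
→ (109, 6).  Check: 109²=11881, 330·6²=11880, difference 1.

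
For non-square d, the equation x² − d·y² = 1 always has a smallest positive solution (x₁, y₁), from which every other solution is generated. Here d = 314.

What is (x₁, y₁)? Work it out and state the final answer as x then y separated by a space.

392499 22150

√314 → a₀=17, period (1,2,1,1,2,1,34); ℓ=7 odd so k=13
a_0=17:  p_0=17·1+0=17,  q_0=17·0+1=1
a_1=1:  p_1=1·17+1=18,  q_1=1·1+0=1
…
a_7=34:  p_7=34·443+319=15381,  q_7=34·25+18=868
…
a_12=2:  p_12=2·109882+62853=282617,  q_12=2·6201+3547=15949
a_13=1:  p_13=1·282617+109882=392499,  q_13=1·15949+6201=22150
→ (392499, 22150).  Check: 392499²=154055465001, 314·22150²=154055465000, difference 1.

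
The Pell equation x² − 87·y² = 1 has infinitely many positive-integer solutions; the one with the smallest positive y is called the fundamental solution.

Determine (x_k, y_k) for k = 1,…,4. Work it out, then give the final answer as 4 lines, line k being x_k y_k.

d=87: √d = [9; 3,18] (ℓ=2, even), read p_1/q_1
step 0: (9, 1)  from 9·(1,0) + (0,1)
step 1: (28, 3)  from 3·(9,1) + (1,0)
→ (28, 3).  Check: 28²=784, 87·3²=783, difference 1.
n=2: (28,3)∘(28,3) = (28·28+87·3·3, 28·3+3·28) = (1567,168)
n=3: (1567,168)∘(28,3) = (28·1567+87·3·168, 28·168+3·1567) = (87724,9405)
n=4: (87724,9405)∘(28,3) = (28·87724+87·3·9405, 28·9405+3·87724) = (4910977,526512)

28 3
1567 168
87724 9405
4910977 526512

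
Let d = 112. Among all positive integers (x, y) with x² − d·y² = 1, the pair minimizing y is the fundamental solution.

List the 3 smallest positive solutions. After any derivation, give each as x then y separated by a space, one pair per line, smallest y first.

√112 = [10; 1,1,2,1,1,20, …], period ℓ=6 (even) → k=5
k=0  a_k=10  p_k/q_k = 10/1
k=1  a_k=1  p_k/q_k = 11/1
…
k=4  a_k=1  p_k/q_k = 74/7
k=5  a_k=1  p_k/q_k = 127/12
(x₁, y₁) = (127, 12);  127² − 112·12² = 1 ✓
k=2:  x_2 = 127·127+112·12·12 = 32257,  y_2 = 127·12+12·127 = 3048
k=3:  x_3 = 127·32257+112·12·3048 = 8193151,  y_3 = 127·3048+12·32257 = 774180

127 12
32257 3048
8193151 774180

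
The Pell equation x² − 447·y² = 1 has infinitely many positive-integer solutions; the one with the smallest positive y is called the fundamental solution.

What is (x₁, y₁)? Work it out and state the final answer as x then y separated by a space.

148 7

√447 → a₀=21, period (7,42); ℓ=2 even so k=1
a_0=21:  p_0=21·1+0=21,  q_0=21·0+1=1
a_1=7:  p_1=7·21+1=148,  q_1=7·1+0=7
(x₁, y₁) = (148, 7);  148² − 447·7² = 1 ✓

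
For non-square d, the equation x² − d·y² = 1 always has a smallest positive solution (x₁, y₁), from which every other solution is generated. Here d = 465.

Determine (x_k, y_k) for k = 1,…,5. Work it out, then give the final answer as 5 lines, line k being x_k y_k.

√465 → a₀=21, period (1,1,3,2,2,2,3,1,1,42); ℓ=10 even so k=9
i=0: a=21 ⇒ p=21, q=1
…
i=2: a=1 ⇒ p=43, q=2
…
i=4: a=2 ⇒ p=345, q=16
…
i=6: a=2 ⇒ p=2027, q=94
…
i=8: a=1 ⇒ p=8949, q=415
i=9: a=1 ⇒ p=15871, q=736
→ (15871, 736).  Check: 15871²=251888641, 465·736²=251888640, difference 1.
(x_2, y_2) = (15871·15871 + 465·736·736, 15871·736 + 736·15871) = (503777281, 23362112)
(x_3, y_3) = (15871·503777281 + 465·736·23362112, 15871·23362112 + 736·503777281) = (15990898437631, 741560158368)
(x_4, y_4) = (15871·15990898437631 + 465·736·741560158368, 15871·741560158368 + 736·15990898437631) = (507583097703505921, 23538602523554944)
(x_5, y_5) = (15871·507583097703505921 + 465·736·23538602523554944, 15871·23538602523554944 + 736·507583097703505921) = (16111702671313786506751, 747162320561120874080)

15871 736
503777281 23362112
15990898437631 741560158368
507583097703505921 23538602523554944
16111702671313786506751 747162320561120874080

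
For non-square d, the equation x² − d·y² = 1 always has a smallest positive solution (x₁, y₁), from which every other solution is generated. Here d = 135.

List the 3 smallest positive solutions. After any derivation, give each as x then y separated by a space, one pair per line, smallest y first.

[11; 1,1,1,1,1,1,1,22] for √135; ℓ=8 ⇒ convergent index 7
k=0  a_k=11  p_k/q_k = 11/1
k=1  a_k=1  p_k/q_k = 12/1
k=2  a_k=1  p_k/q_k = 23/2
k=3  a_k=1  p_k/q_k = 35/3
…
k=6  a_k=1  p_k/q_k = 151/13
k=7  a_k=1  p_k/q_k = 244/21
→ (244, 21).  Check: 244²=59536, 135·21²=59535, difference 1.
k=2:  x_2 = 244·244+135·21·21 = 119071,  y_2 = 244·21+21·244 = 10248
k=3:  x_3 = 244·119071+135·21·10248 = 58106404,  y_3 = 244·10248+21·119071 = 5001003

244 21
119071 10248
58106404 5001003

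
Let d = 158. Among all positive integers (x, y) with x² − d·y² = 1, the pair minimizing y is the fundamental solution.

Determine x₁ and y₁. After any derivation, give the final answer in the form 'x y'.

7743 616

√158 = [12; 1,1,3,12,3,1,1,24, …], period ℓ=8 (even) → k=7
step 0: (12, 1)  from 12·(1,0) + (0,1)
step 1: (13, 1)  from 1·(12,1) + (1,0)
step 2: (25, 2)  from 1·(13,1) + (12,1)
…
step 4: (1081, 86)  from 12·(88,7) + (25,2)
step 5: (3331, 265)  from 3·(1081,86) + (88,7)
step 6: (4412, 351)  from 1·(3331,265) + (1081,86)
step 7: (7743, 616)  from 1·(4412,351) + (3331,265)
→ (7743, 616).  Check: 7743²=59954049, 158·616²=59954048, difference 1.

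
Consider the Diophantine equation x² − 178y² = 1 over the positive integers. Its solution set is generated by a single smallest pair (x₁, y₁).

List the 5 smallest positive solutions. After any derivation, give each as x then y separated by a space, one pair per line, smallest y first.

1601 120
5126401 384240
16414734401 1230336360
52559974425601 3939536640480
168297021696040001 12614395092480600

[13; 2,1,12,1,2,26] for √178; ℓ=6 ⇒ convergent index 5
k=0  a_k=13  p_k/q_k = 13/1
k=1  a_k=2  p_k/q_k = 27/2
k=2  a_k=1  p_k/q_k = 40/3
…
k=4  a_k=1  p_k/q_k = 547/41
k=5  a_k=2  p_k/q_k = 1601/120
(x₁, y₁) = (1601, 120);  1601² − 178·120² = 1 ✓
k=2:  x_2 = 1601·1601+178·120·120 = 5126401,  y_2 = 1601·120+120·1601 = 384240
k=3:  x_3 = 1601·5126401+178·120·384240 = 16414734401,  y_3 = 1601·384240+120·5126401 = 1230336360
k=4:  x_4 = 1601·16414734401+178·120·1230336360 = 52559974425601,  y_4 = 1601·1230336360+120·16414734401 = 3939536640480
k=5:  x_5 = 1601·52559974425601+178·120·3939536640480 = 168297021696040001,  y_5 = 1601·3939536640480+120·52559974425601 = 12614395092480600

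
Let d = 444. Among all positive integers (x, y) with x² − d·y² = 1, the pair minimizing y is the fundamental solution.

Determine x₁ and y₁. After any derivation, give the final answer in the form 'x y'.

295 14

√444 = [21; 14,42, …], period ℓ=2 (even) → k=1
step 0: (21, 1)  from 21·(1,0) + (0,1)
step 1: (295, 14)  from 14·(21,1) + (1,0)
→ (295, 14).  Check: 295²=87025, 444·14²=87024, difference 1.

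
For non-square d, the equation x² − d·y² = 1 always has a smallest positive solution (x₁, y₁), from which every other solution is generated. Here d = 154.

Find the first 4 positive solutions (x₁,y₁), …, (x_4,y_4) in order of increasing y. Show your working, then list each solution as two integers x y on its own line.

[12; 2,2,3,1,2,1,3,2,2,24] for √154; ℓ=10 ⇒ convergent index 9
k=0  a_k=12  p_k/q_k = 12/1
k=1  a_k=2  p_k/q_k = 25/2
…
k=6  a_k=1  p_k/q_k = 1030/83
…
k=8  a_k=2  p_k/q_k = 8724/703
k=9  a_k=2  p_k/q_k = 21295/1716
(x₁, y₁) = (21295, 1716);  21295² − 154·1716² = 1 ✓
k=2:  x_2 = 21295·21295+154·1716·1716 = 906954049,  y_2 = 21295·1716+1716·21295 = 73084440
k=3:  x_3 = 21295·906954049+154·1716·73084440 = 38627172925615,  y_3 = 21295·73084440+1716·906954049 = 3112666297884
k=4:  x_4 = 21295·38627172925615+154·1716·3112666297884 = 1645131293994988801,  y_4 = 21295·3112666297884+1716·38627172925615 = 132568457553795120

21295 1716
906954049 73084440
38627172925615 3112666297884
1645131293994988801 132568457553795120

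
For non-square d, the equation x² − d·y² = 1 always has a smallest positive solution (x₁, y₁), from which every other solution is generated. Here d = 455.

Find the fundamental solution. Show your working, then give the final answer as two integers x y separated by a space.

d=455: √d = [21; 3,42] (ℓ=2, even), read p_1/q_1
i=0: a=21 ⇒ p=21, q=1
i=1: a=3 ⇒ p=64, q=3
fundamental: x₁=64, y₁=3  (since 4096 − 455·9 = 1)

64 3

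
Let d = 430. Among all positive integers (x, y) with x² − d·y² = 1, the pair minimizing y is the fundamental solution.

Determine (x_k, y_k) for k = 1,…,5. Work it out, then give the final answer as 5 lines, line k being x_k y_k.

2862251 138030
16384961574001 790153011060
93795745300289010251 4523232492118854090
536933931562978654798296001 25893253447598574322902120
3073679365100040639604854765306251 148225981147280410676109712890150

√430 = [20; 1,2,1,3,1,…,2,1,40, …], period ℓ=14 (even) → k=13
k=0  a_k=20  p_k/q_k = 20/1
k=1  a_k=1  p_k/q_k = 21/1
k=2  a_k=2  p_k/q_k = 62/3
k=3  a_k=1  p_k/q_k = 83/4
k=4  a_k=3  p_k/q_k = 311/15
…
k=6  a_k=6  p_k/q_k = 2675/129
k=7  a_k=8  p_k/q_k = 21794/1051
k=8  a_k=6  p_k/q_k = 133439/6435
k=9  a_k=1  p_k/q_k = 155233/7486
k=10  a_k=3  p_k/q_k = 599138/28893
…
k=12  a_k=2  p_k/q_k = 2107880/101651
k=13  a_k=1  p_k/q_k = 2862251/138030
fundamental: x₁=2862251, y₁=138030  (since 8192480787001 − 430·19052280900 = 1)
(2862251+138030√430)^2 = 16384961574001 + 790153011060√430
(2862251+138030√430)^3 = 93795745300289010251 + 4523232492118854090√430
(2862251+138030√430)^4 = 536933931562978654798296001 + 25893253447598574322902120√430
(2862251+138030√430)^5 = 3073679365100040639604854765306251 + 148225981147280410676109712890150√430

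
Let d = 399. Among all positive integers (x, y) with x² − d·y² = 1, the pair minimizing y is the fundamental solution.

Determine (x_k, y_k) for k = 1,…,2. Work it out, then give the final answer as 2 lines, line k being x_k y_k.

√399 → a₀=19, period (1,38); ℓ=2 even so k=1
i=0: a=19 ⇒ p=19, q=1
i=1: a=1 ⇒ p=20, q=1
→ (20, 1).  Check: 20²=400, 399·1²=399, difference 1.
(x_2, y_2) = (20·20 + 399·1·1, 20·1 + 1·20) = (799, 40)

20 1
799 40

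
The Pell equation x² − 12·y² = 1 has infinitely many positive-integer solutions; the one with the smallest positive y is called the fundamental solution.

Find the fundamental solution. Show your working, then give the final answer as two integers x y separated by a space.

7 2

√12 → a₀=3, period (2,6); ℓ=2 even so k=1
k=0  a_k=3  p_k/q_k = 3/1
k=1  a_k=2  p_k/q_k = 7/2
(x₁, y₁) = (7, 2);  7² − 12·2² = 1 ✓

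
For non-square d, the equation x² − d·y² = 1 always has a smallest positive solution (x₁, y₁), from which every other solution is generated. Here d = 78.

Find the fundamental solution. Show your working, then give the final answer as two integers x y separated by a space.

√78 = [8; 1,4,1,16, …], period ℓ=4 (even) → k=3
step 0: (8, 1)  from 8·(1,0) + (0,1)
…
step 2: (44, 5)  from 4·(9,1) + (8,1)
step 3: (53, 6)  from 1·(44,5) + (9,1)
fundamental: x₁=53, y₁=6  (since 2809 − 78·36 = 1)

53 6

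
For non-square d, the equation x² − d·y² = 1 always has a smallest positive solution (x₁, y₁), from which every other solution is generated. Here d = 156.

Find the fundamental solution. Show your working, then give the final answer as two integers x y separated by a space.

[12; 2,24] for √156; ℓ=2 ⇒ convergent index 1
i=0: a=12 ⇒ p=12, q=1
i=1: a=2 ⇒ p=25, q=2
(x₁, y₁) = (25, 2);  25² − 156·2² = 1 ✓

25 2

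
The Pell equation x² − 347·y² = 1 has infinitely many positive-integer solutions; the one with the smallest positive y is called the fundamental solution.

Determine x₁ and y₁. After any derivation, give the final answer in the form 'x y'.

641602 34443

√347 = [18; 1,1,1,2,4,…,1,1,36, …], period ℓ=14 (even) → k=13
a_0=18:  p_0=18·1+0=18,  q_0=18·0+1=1
a_1=1:  p_1=1·18+1=19,  q_1=1·1+0=1
…
a_6=1:  p_6=1·652+149=801,  q_6=1·35+8=43
a_7=17:  p_7=17·801+652=14269,  q_7=17·43+35=766
a_8=1:  p_8=1·14269+801=15070,  q_8=1·766+43=809
a_9=4:  p_9=4·15070+14269=74549,  q_9=4·809+766=4002
a_10=2:  p_10=2·74549+15070=164168,  q_10=2·4002+809=8813
a_11=1:  p_11=1·164168+74549=238717,  q_11=1·8813+4002=12815
a_12=1:  p_12=1·238717+164168=402885,  q_12=1·12815+8813=21628
a_13=1:  p_13=1·402885+238717=641602,  q_13=1·21628+12815=34443
fundamental: x₁=641602, y₁=34443  (since 411653126404 − 347·1186320249 = 1)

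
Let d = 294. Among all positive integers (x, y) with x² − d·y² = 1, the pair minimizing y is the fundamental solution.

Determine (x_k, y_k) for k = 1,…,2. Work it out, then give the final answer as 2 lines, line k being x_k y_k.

d=294: √d = [17; 6,1,4,1,6,34] (ℓ=6, even), read p_5/q_5
i=0: a=17 ⇒ p=17, q=1
…
i=4: a=1 ⇒ p=703, q=41
i=5: a=6 ⇒ p=4801, q=280
fundamental: x₁=4801, y₁=280  (since 23049601 − 294·78400 = 1)
k=2:  x_2 = 4801·4801+294·280·280 = 46099201,  y_2 = 4801·280+280·4801 = 2688560

4801 280
46099201 2688560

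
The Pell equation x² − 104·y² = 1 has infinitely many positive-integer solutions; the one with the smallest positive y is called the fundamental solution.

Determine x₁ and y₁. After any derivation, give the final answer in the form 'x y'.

51 5

√104 → a₀=10, period (5,20); ℓ=2 even so k=1
k=0  a_k=10  p_k/q_k = 10/1
k=1  a_k=5  p_k/q_k = 51/5
→ (51, 5).  Check: 51²=2601, 104·5²=2600, difference 1.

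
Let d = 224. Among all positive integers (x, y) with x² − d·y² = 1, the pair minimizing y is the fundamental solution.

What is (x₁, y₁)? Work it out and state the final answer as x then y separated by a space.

√224 → a₀=14, period (1,28); ℓ=2 even so k=1
step 0: (14, 1)  from 14·(1,0) + (0,1)
step 1: (15, 1)  from 1·(14,1) + (1,0)
fundamental: x₁=15, y₁=1  (since 225 − 224·1 = 1)

15 1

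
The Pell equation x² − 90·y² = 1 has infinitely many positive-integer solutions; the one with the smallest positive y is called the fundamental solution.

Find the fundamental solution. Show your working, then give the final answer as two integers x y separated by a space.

19 2

d=90: √d = [9; 2,18] (ℓ=2, even), read p_1/q_1
step 0: (9, 1)  from 9·(1,0) + (0,1)
step 1: (19, 2)  from 2·(9,1) + (1,0)
→ (19, 2).  Check: 19²=361, 90·2²=360, difference 1.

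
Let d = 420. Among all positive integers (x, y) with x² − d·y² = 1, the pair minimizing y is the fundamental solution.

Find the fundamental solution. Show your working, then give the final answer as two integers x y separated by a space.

√420 = [20; 2,40, …], period ℓ=2 (even) → k=1
a_0=20:  p_0=20·1+0=20,  q_0=20·0+1=1
a_1=2:  p_1=2·20+1=41,  q_1=2·1+0=2
(x₁, y₁) = (41, 2);  41² − 420·2² = 1 ✓

41 2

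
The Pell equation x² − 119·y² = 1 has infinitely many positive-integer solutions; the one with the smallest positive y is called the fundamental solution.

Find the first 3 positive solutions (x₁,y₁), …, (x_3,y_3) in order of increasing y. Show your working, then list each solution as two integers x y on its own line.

√119 → a₀=10, period (1,9,1,20); ℓ=4 even so k=3
step 0: (10, 1)  from 10·(1,0) + (0,1)
…
step 2: (109, 10)  from 9·(11,1) + (10,1)
step 3: (120, 11)  from 1·(109,10) + (11,1)
(x₁, y₁) = (120, 11);  120² − 119·11² = 1 ✓
(120+11√119)^2 = 28799 + 2640√119
(120+11√119)^3 = 6911640 + 633589√119

120 11
28799 2640
6911640 633589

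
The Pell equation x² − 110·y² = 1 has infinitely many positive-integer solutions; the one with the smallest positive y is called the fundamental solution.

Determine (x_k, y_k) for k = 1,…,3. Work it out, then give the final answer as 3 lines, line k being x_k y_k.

21 2
881 84
36981 3526

d=110: √d = [10; 2,20] (ℓ=2, even), read p_1/q_1
a_0=10:  p_0=10·1+0=10,  q_0=10·0+1=1
a_1=2:  p_1=2·10+1=21,  q_1=2·1+0=2
fundamental: x₁=21, y₁=2  (since 441 − 110·4 = 1)
n=2: (21,2)∘(21,2) = (21·21+110·2·2, 21·2+2·21) = (881,84)
n=3: (881,84)∘(21,2) = (21·881+110·2·84, 21·84+2·881) = (36981,3526)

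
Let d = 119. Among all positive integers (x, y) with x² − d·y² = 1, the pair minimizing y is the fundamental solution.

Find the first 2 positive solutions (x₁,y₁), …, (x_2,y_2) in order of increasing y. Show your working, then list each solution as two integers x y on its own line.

[10; 1,9,1,20] for √119; ℓ=4 ⇒ convergent index 3
i=0: a=10 ⇒ p=10, q=1
i=1: a=1 ⇒ p=11, q=1
i=2: a=9 ⇒ p=109, q=10
i=3: a=1 ⇒ p=120, q=11
(x₁, y₁) = (120, 11);  120² − 119·11² = 1 ✓
(120+11√119)^2 = 28799 + 2640√119

120 11
28799 2640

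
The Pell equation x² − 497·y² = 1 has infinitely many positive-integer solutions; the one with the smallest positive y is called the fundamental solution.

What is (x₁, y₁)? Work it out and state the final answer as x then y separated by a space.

√497 → a₀=22, period (3,2,2,5,6,5,2,2,3,44); ℓ=10 even so k=9
a_0=22:  p_0=22·1+0=22,  q_0=22·0+1=1
a_1=3:  p_1=3·22+1=67,  q_1=3·1+0=3
…
a_8=2:  p_8=2·143637+65476=352750,  q_8=2·6443+2937=15823
a_9=3:  p_9=3·352750+143637=1201887,  q_9=3·15823+6443=53912
→ (1201887, 53912).  Check: 1201887²=1444532360769, 497·53912²=1444532360768, difference 1.

1201887 53912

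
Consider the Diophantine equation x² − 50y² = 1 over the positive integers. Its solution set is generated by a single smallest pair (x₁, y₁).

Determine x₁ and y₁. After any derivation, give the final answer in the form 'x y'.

√50 → a₀=7, period (14); ℓ=1 odd so k=1
step 0: (7, 1)  from 7·(1,0) + (0,1)
step 1: (99, 14)  from 14·(7,1) + (1,0)
(x₁, y₁) = (99, 14);  99² − 50·14² = 1 ✓

99 14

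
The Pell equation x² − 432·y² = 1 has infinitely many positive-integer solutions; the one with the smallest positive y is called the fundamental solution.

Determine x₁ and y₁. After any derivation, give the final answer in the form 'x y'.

1351 65

d=432: √d = [20; 1,3,1,1,1,3,1,40] (ℓ=8, even), read p_7/q_7
i=0: a=20 ⇒ p=20, q=1
i=1: a=1 ⇒ p=21, q=1
…
i=4: a=1 ⇒ p=187, q=9
…
i=6: a=3 ⇒ p=1060, q=51
i=7: a=1 ⇒ p=1351, q=65
→ (1351, 65).  Check: 1351²=1825201, 432·65²=1825200, difference 1.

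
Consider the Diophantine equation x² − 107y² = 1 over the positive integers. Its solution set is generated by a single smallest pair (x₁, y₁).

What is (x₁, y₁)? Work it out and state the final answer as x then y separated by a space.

√107 → a₀=10, period (2,1,9,1,2,20); ℓ=6 even so k=5
step 0: (10, 1)  from 10·(1,0) + (0,1)
…
step 3: (300, 29)  from 9·(31,3) + (21,2)
step 4: (331, 32)  from 1·(300,29) + (31,3)
step 5: (962, 93)  from 2·(331,32) + (300,29)
fundamental: x₁=962, y₁=93  (since 925444 − 107·8649 = 1)

962 93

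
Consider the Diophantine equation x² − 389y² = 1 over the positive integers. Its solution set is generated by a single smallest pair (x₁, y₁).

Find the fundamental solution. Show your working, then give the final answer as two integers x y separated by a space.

√389 → a₀=19, period (1,2,1,1,1,1,2,1,38); ℓ=9 odd so k=17
k=0  a_k=19  p_k/q_k = 19/1
…
k=3  a_k=1  p_k/q_k = 79/4
…
k=5  a_k=1  p_k/q_k = 217/11
k=6  a_k=1  p_k/q_k = 355/18
…
k=8  a_k=1  p_k/q_k = 1282/65
…
k=10  a_k=1  p_k/q_k = 50925/2582
…
k=12  a_k=1  p_k/q_k = 202418/10263
…
k=16  a_k=2  p_k/q_k = 2376809/120509
k=17  a_k=1  p_k/q_k = 3287049/166660
→ (3287049, 166660).  Check: 3287049²=10804691128401, 389·166660²=10804691128400, difference 1.

3287049 166660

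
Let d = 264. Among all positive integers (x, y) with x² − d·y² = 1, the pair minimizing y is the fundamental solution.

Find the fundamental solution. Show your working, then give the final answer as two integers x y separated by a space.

65 4

√264 = [16; 4,32, …], period ℓ=2 (even) → k=1
a_0=16:  p_0=16·1+0=16,  q_0=16·0+1=1
a_1=4:  p_1=4·16+1=65,  q_1=4·1+0=4
(x₁, y₁) = (65, 4);  65² − 264·4² = 1 ✓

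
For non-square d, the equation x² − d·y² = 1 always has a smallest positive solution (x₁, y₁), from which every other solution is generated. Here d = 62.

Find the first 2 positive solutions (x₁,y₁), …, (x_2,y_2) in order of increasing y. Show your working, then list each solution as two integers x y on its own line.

63 8
7937 1008

d=62: √d = [7; 1,6,1,14] (ℓ=4, even), read p_3/q_3
k=0  a_k=7  p_k/q_k = 7/1
…
k=2  a_k=6  p_k/q_k = 55/7
k=3  a_k=1  p_k/q_k = 63/8
(x₁, y₁) = (63, 8);  63² − 62·8² = 1 ✓
k=2:  x_2 = 63·63+62·8·8 = 7937,  y_2 = 63·8+8·63 = 1008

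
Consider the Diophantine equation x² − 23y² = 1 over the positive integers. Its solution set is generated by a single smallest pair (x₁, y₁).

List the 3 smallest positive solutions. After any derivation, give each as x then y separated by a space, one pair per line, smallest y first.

√23 → a₀=4, period (1,3,1,8); ℓ=4 even so k=3
i=0: a=4 ⇒ p=4, q=1
…
i=2: a=3 ⇒ p=19, q=4
i=3: a=1 ⇒ p=24, q=5
fundamental: x₁=24, y₁=5  (since 576 − 23·25 = 1)
(x_2, y_2) = (24·24 + 23·5·5, 24·5 + 5·24) = (1151, 240)
(x_3, y_3) = (24·1151 + 23·5·240, 24·240 + 5·1151) = (55224, 11515)

24 5
1151 240
55224 11515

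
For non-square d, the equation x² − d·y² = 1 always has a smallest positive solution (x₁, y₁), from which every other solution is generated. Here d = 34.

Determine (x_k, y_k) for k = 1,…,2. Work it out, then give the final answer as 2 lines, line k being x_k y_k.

35 6
2449 420

[5; 1,4,1,10] for √34; ℓ=4 ⇒ convergent index 3
a_0=5:  p_0=5·1+0=5,  q_0=5·0+1=1
a_1=1:  p_1=1·5+1=6,  q_1=1·1+0=1
a_2=4:  p_2=4·6+5=29,  q_2=4·1+1=5
a_3=1:  p_3=1·29+6=35,  q_3=1·5+1=6
fundamental: x₁=35, y₁=6  (since 1225 − 34·36 = 1)
(x_2, y_2) = (35·35 + 34·6·6, 35·6 + 6·35) = (2449, 420)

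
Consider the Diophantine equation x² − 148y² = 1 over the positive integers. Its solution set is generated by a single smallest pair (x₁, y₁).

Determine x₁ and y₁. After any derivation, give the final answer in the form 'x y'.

d=148: √d = [12; 6,24] (ℓ=2, even), read p_1/q_1
step 0: (12, 1)  from 12·(1,0) + (0,1)
step 1: (73, 6)  from 6·(12,1) + (1,0)
→ (73, 6).  Check: 73²=5329, 148·6²=5328, difference 1.

73 6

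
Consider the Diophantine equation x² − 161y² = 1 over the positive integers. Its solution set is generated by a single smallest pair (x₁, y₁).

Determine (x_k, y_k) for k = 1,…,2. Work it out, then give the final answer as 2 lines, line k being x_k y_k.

11775 928
277301249 21854400

[12; 1,2,4,1,2,1,4,2,1,24] for √161; ℓ=10 ⇒ convergent index 9
k=0  a_k=12  p_k/q_k = 12/1
…
k=2  a_k=2  p_k/q_k = 38/3
k=3  a_k=4  p_k/q_k = 165/13
k=4  a_k=1  p_k/q_k = 203/16
k=5  a_k=2  p_k/q_k = 571/45
k=6  a_k=1  p_k/q_k = 774/61
k=7  a_k=4  p_k/q_k = 3667/289
k=8  a_k=2  p_k/q_k = 8108/639
k=9  a_k=1  p_k/q_k = 11775/928
(x₁, y₁) = (11775, 928);  11775² − 161·928² = 1 ✓
(x_2, y_2) = (11775·11775 + 161·928·928, 11775·928 + 928·11775) = (277301249, 21854400)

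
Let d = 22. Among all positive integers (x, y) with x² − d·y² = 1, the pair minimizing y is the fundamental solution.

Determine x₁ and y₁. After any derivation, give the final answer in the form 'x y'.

197 42

√22 → a₀=4, period (1,2,4,2,1,8); ℓ=6 even so k=5
k=0  a_k=4  p_k/q_k = 4/1
k=1  a_k=1  p_k/q_k = 5/1
…
k=3  a_k=4  p_k/q_k = 61/13
k=4  a_k=2  p_k/q_k = 136/29
k=5  a_k=1  p_k/q_k = 197/42
→ (197, 42).  Check: 197²=38809, 22·42²=38808, difference 1.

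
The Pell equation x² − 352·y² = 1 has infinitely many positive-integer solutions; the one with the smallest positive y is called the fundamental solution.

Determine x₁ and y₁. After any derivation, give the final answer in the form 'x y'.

√352 → a₀=18, period (1,3,5,9,5,3,1,36); ℓ=8 even so k=7
k=0  a_k=18  p_k/q_k = 18/1
k=1  a_k=1  p_k/q_k = 19/1
…
k=3  a_k=5  p_k/q_k = 394/21
…
k=5  a_k=5  p_k/q_k = 18499/986
k=6  a_k=3  p_k/q_k = 59118/3151
k=7  a_k=1  p_k/q_k = 77617/4137
→ (77617, 4137).  Check: 77617²=6024398689, 352·4137²=6024398688, difference 1.

77617 4137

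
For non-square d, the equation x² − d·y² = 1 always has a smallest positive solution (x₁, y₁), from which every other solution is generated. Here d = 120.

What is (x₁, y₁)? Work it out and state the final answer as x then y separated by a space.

d=120: √d = [10; 1,20] (ℓ=2, even), read p_1/q_1
k=0  a_k=10  p_k/q_k = 10/1
k=1  a_k=1  p_k/q_k = 11/1
(x₁, y₁) = (11, 1);  11² − 120·1² = 1 ✓

11 1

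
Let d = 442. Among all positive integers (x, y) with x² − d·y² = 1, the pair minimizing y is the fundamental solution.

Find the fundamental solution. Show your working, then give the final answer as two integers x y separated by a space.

[21; 42] for √442; ℓ=1 ⇒ convergent index 1
a_0=21:  p_0=21·1+0=21,  q_0=21·0+1=1
a_1=42:  p_1=42·21+1=883,  q_1=42·1+0=42
(x₁, y₁) = (883, 42);  883² − 442·42² = 1 ✓

883 42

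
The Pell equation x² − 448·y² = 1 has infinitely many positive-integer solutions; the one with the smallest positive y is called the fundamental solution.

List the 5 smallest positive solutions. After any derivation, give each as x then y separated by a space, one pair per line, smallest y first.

[21; 6,42] for √448; ℓ=2 ⇒ convergent index 1
k=0  a_k=21  p_k/q_k = 21/1
k=1  a_k=6  p_k/q_k = 127/6
→ (127, 6).  Check: 127²=16129, 448·6²=16128, difference 1.
k=2:  x_2 = 127·127+448·6·6 = 32257,  y_2 = 127·6+6·127 = 1524
k=3:  x_3 = 127·32257+448·6·1524 = 8193151,  y_3 = 127·1524+6·32257 = 387090
k=4:  x_4 = 127·8193151+448·6·387090 = 2081028097,  y_4 = 127·387090+6·8193151 = 98319336
k=5:  x_5 = 127·2081028097+448·6·98319336 = 528572943487,  y_5 = 127·98319336+6·2081028097 = 24972724254

127 6
32257 1524
8193151 387090
2081028097 98319336
528572943487 24972724254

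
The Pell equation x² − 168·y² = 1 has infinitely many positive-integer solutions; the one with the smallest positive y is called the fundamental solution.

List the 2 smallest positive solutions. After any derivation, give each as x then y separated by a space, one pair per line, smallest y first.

13 1
337 26

√168 → a₀=12, period (1,24); ℓ=2 even so k=1
step 0: (12, 1)  from 12·(1,0) + (0,1)
step 1: (13, 1)  from 1·(12,1) + (1,0)
fundamental: x₁=13, y₁=1  (since 169 − 168·1 = 1)
k=2:  x_2 = 13·13+168·1·1 = 337,  y_2 = 13·1+1·13 = 26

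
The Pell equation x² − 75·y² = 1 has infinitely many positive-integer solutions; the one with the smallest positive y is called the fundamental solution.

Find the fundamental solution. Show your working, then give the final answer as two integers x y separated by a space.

√75 → a₀=8, period (1,1,1,16); ℓ=4 even so k=3
a_0=8:  p_0=8·1+0=8,  q_0=8·0+1=1
a_1=1:  p_1=1·8+1=9,  q_1=1·1+0=1
a_2=1:  p_2=1·9+8=17,  q_2=1·1+1=2
a_3=1:  p_3=1·17+9=26,  q_3=1·2+1=3
(x₁, y₁) = (26, 3);  26² − 75·3² = 1 ✓

26 3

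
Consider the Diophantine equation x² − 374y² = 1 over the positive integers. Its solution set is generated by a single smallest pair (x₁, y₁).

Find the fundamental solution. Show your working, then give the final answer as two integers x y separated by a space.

3365 174

d=374: √d = [19; 2,1,18,1,2,38] (ℓ=6, even), read p_5/q_5
k=0  a_k=19  p_k/q_k = 19/1
…
k=3  a_k=18  p_k/q_k = 1083/56
k=4  a_k=1  p_k/q_k = 1141/59
k=5  a_k=2  p_k/q_k = 3365/174
→ (3365, 174).  Check: 3365²=11323225, 374·174²=11323224, difference 1.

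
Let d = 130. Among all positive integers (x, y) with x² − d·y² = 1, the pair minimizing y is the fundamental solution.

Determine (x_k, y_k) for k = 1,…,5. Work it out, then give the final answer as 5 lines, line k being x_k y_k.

6499 570
84474001 7408860
1097993058499 96300361710
14271713689896001 1251712094097720
185503733443275162499 16269753702781802850

√130 = [11; 2,2,22, …], period ℓ=3 (odd) → k=5
k=0  a_k=11  p_k/q_k = 11/1
…
k=2  a_k=2  p_k/q_k = 57/5
k=3  a_k=22  p_k/q_k = 1277/112
k=4  a_k=2  p_k/q_k = 2611/229
k=5  a_k=2  p_k/q_k = 6499/570
→ (6499, 570).  Check: 6499²=42237001, 130·570²=42237000, difference 1.
n=2: (6499,570)∘(6499,570) = (6499·6499+130·570·570, 6499·570+570·6499) = (84474001,7408860)
n=3: (84474001,7408860)∘(6499,570) = (6499·84474001+130·570·7408860, 6499·7408860+570·84474001) = (1097993058499,96300361710)
n=4: (1097993058499,96300361710)∘(6499,570) = (6499·1097993058499+130·570·96300361710, 6499·96300361710+570·1097993058499) = (14271713689896001,1251712094097720)
n=5: (14271713689896001,1251712094097720)∘(6499,570) = (6499·14271713689896001+130·570·1251712094097720, 6499·1251712094097720+570·14271713689896001) = (185503733443275162499,16269753702781802850)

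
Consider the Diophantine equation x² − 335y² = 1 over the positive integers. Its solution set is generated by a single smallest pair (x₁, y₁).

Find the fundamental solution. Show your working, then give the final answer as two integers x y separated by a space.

604 33

√335 = [18; 3,3,3,36, …], period ℓ=4 (even) → k=3
i=0: a=18 ⇒ p=18, q=1
i=1: a=3 ⇒ p=55, q=3
i=2: a=3 ⇒ p=183, q=10
i=3: a=3 ⇒ p=604, q=33
→ (604, 33).  Check: 604²=364816, 335·33²=364815, difference 1.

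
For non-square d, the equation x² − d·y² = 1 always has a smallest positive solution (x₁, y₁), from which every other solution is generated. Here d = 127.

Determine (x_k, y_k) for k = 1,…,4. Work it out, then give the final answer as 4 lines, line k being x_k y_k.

[11; 3,1,2,2,7,11,7,2,2,1,3,22] for √127; ℓ=12 ⇒ convergent index 11
a_0=11:  p_0=11·1+0=11,  q_0=11·0+1=1
a_1=3:  p_1=3·11+1=34,  q_1=3·1+0=3
a_2=1:  p_2=1·34+11=45,  q_2=1·3+1=4
a_3=2:  p_3=2·45+34=124,  q_3=2·4+3=11
…
a_5=7:  p_5=7·293+124=2175,  q_5=7·26+11=193
…
a_7=7:  p_7=7·24218+2175=171701,  q_7=7·2149+193=15236
…
a_10=1:  p_10=1·906941+367620=1274561,  q_10=1·80478+32621=113099
a_11=3:  p_11=3·1274561+906941=4730624,  q_11=3·113099+80478=419775
→ (4730624, 419775).  Check: 4730624²=22378803429376, 127·419775²=22378803429375, difference 1.
(4730624+419775√127)^2 = 44757606858751 + 3971595379200√127
(4730624+419775√127)^3 = 423462818377139450624 + 37576248838264821825√127
(4730624+419775√127)^4 = 4006486743445029115330560001 + 355518209168531397366758400√127

4730624 419775
44757606858751 3971595379200
423462818377139450624 37576248838264821825
4006486743445029115330560001 355518209168531397366758400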